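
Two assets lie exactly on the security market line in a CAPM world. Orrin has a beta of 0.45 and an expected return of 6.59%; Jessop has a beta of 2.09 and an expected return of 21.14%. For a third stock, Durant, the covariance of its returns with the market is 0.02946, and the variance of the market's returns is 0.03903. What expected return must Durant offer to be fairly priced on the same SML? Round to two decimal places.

MRP = (21.14% − 6.59%) / (2.09 − 0.45) = 8.8720%
R_f = 6.59% − 0.45 × 8.8720% = 2.5976%
β_Durant = Cov / Var(R_m) = 0.02946 / 0.03903 = 0.7548
E(R_Durant) = R_f + β × MRP = 2.5976% + 0.7548 × 8.8720% = 9.29%

9.29%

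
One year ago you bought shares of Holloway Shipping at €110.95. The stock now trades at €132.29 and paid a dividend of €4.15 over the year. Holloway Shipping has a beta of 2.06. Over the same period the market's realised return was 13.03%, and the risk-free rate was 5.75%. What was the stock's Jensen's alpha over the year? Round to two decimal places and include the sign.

Realised HPR = (P1 + D1 − P0) / P0 = (132.29 + 4.15 − 110.95) / 110.95 = 25.49 / 110.95 = 22.9743%
MRP = 13.03% − 5.75% = 7.28%
CAPM required = R_f + β·MRP = 5.75% + 2.06 × 7.28% = 20.7468%
α = realised − required = 22.9743% − 20.7468% = +2.23%

+2.23%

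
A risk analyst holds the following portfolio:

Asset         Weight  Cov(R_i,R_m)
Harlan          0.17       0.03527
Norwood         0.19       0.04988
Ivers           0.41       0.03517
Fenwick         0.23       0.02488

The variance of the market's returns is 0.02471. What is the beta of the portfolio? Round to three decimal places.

β_Harlan = 0.03527 / 0.02471 = 1.4274
β_Norwood = 0.04988 / 0.02471 = 2.0186
β_Ivers = 0.03517 / 0.02471 = 1.4233
β_Fenwick = 0.02488 / 0.02471 = 1.0069
β_P = Σ w_i β_i = 0.17×1.4274 + 0.19×2.0186 + 0.41×1.4233 + 0.23×1.0069 = 1.4413

1.441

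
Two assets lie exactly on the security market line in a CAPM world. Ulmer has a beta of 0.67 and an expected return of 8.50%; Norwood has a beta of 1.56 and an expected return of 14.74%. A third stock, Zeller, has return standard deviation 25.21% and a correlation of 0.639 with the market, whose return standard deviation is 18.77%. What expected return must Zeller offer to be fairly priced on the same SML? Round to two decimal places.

MRP = (14.74% − 8.50%) / (1.56 − 0.67) = 7.0112%
R_f = 8.50% − 0.67 × 7.0112% = 3.8025%
β_Zeller = ρ·σ_i/σ_m = 0.639 × 25.21 / 18.77 = 0.8582
E(R_Zeller) = R_f + β × MRP = 3.8025% + 0.8582 × 7.0112% = 9.82%

9.82%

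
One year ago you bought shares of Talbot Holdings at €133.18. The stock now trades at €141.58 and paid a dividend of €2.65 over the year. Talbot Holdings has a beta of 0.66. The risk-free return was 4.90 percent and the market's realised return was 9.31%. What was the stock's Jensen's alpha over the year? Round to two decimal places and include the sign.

+0.49%

Realised HPR = (P1 + D1 − P0) / P0 = (141.58 + 2.65 − 133.18) / 133.18 = 11.05 / 133.18 = 8.2970%
MRP = 9.31% − 4.90% = 4.41%
CAPM required = R_f + β·MRP = 4.90% + 0.66 × 4.41% = 7.8106%
α = realised − required = 8.2970% − 7.8106% = +0.49%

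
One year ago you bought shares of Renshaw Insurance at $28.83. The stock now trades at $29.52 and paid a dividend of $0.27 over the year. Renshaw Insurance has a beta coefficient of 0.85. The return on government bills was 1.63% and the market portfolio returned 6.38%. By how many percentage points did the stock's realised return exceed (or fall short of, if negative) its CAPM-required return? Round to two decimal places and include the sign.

Realised HPR = (P1 + D1 − P0) / P0 = (29.52 + 0.27 − 28.83) / 28.83 = 0.96 / 28.83 = 3.3299%
MRP = 6.38% − 1.63% = 4.75%
CAPM required = R_f + β·MRP = 1.63% + 0.85 × 4.75% = 5.6675%
α = realised − required = 3.3299% − 5.6675% = -2.34%

-2.34%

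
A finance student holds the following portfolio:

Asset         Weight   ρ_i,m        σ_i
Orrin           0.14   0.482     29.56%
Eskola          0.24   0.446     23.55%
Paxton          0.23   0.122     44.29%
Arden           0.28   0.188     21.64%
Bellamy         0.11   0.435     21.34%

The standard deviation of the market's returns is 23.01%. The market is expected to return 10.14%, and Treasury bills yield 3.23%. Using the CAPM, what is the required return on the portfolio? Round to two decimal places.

β_Orrin = 0.482 × 29.56% / 23.01% = 0.6192
β_Eskola = 0.446 × 23.55% / 23.01% = 0.4565
β_Paxton = 0.122 × 44.29% / 23.01% = 0.2348
β_Arden = 0.188 × 21.64% / 23.01% = 0.1768
β_Bellamy = 0.435 × 21.34% / 23.01% = 0.4034
β_P = Σ w_i β_i = 0.14×0.6192 + 0.24×0.4565 + 0.23×0.2348 + 0.28×0.1768 + 0.11×0.4034 = 0.3441
MRP = 10.14% − 3.23% = 6.91%
E(R_P) = R_f + β_P × MRP = 3.23% + 0.3441 × 6.91% = 5.61%

5.61%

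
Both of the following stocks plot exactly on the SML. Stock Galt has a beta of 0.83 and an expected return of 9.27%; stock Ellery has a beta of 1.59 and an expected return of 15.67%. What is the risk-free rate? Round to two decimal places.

Both satisfy E(R) = R_f + β·MRP, so the slope of the SML is
MRP = (15.67% − 9.27%) / (1.59 − 0.83) = 6.40% / 0.76 = 8.4211%
R_f = E(R_Galt) − β_Galt·MRP = 9.27% − 0.83 × 8.4211% = 2.2805%

2.28%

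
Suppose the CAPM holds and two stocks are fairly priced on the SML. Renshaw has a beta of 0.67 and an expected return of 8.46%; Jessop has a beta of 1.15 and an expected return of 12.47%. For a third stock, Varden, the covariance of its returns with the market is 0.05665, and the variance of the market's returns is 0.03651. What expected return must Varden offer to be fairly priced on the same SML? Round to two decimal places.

15.83%

MRP = (12.47% − 8.46%) / (1.15 − 0.67) = 8.3542%
R_f = 8.46% − 0.67 × 8.3542% = 2.8627%
β_Varden = Cov / Var(R_m) = 0.05665 / 0.03651 = 1.5516
E(R_Varden) = R_f + β × MRP = 2.8627% + 1.5516 × 8.3542% = 15.83%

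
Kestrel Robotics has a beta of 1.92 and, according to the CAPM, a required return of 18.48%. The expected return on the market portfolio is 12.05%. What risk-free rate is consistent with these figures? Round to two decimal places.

E(R) = R_f + β(E(R_m) − R_f) = R_f(1 − β) + β·E(R_m)
18.48% = R_f × (1 − 1.92) + 1.92 × 12.05%
18.48% = R_f × -0.92 + 23.1360%
R_f = (18.48% − 23.1360%) / -0.92 = 5.06%

5.06%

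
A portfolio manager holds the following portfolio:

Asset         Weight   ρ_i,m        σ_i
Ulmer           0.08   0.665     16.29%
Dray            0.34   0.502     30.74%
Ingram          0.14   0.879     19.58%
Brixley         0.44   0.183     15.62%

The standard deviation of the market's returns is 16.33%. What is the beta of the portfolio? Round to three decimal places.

β_Ulmer = 0.665 × 16.29% / 16.33% = 0.6634
β_Dray = 0.502 × 30.74% / 16.33% = 0.9450
β_Ingram = 0.879 × 19.58% / 16.33% = 1.0539
β_Brixley = 0.183 × 15.62% / 16.33% = 0.1750
β_P = Σ w_i β_i = 0.08×0.6634 + 0.34×0.9450 + 0.14×1.0539 + 0.44×0.1750 = 0.5989

0.599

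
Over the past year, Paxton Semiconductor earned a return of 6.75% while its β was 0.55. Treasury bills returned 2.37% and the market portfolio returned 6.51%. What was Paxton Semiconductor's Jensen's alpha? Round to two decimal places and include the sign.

+2.10%

Market excess return = 6.51% − 2.37% = 4.14%
CAPM benchmark = R_f + β(R_m − R_f) = 2.37% + 0.55 × 4.14% = 4.6470%
α = actual − benchmark = 6.75% − 4.6470% = +2.10%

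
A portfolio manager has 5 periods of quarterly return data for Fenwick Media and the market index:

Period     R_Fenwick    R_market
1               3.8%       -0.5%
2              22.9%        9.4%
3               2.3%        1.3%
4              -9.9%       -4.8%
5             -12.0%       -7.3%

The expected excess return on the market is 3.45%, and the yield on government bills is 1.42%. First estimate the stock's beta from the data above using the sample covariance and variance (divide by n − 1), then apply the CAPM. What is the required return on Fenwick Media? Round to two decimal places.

Mean R_i = (3.8 + 22.9 + 2.3 − 9.9 − 12.0) / 5 = 1.4200%
Mean R_m = (-0.5 + 9.4 + 1.3 − 4.8 − 7.3) / 5 = -0.3800%
Σ(R_i − R̄_i)(R_m − R̄_m) = 354.1680  ⇒  Cov = 354.1680 / 4 = 88.5420
Σ(R_m − R̄_m)² = 165.9080  ⇒  Var(R_m) = 165.9080 / 4 = 41.4770
β = Cov / Var(R_m) = 88.5420 / 41.4770 = 2.1347
E(R) = R_f + β × MRP = 1.42% + 2.1347 × 3.45% = 8.78%

8.78%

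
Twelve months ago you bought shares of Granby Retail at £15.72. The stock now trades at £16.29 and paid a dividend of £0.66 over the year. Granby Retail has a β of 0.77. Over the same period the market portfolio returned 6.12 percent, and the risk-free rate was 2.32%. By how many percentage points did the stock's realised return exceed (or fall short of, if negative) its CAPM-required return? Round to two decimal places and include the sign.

Realised HPR = (P1 + D1 − P0) / P0 = (16.29 + 0.66 − 15.72) / 15.72 = 1.23 / 15.72 = 7.8244%
MRP = 6.12% − 2.32% = 3.80%
CAPM required = R_f + β·MRP = 2.32% + 0.77 × 3.80% = 5.2460%
α = realised − required = 7.8244% − 5.2460% = +2.58%

+2.58%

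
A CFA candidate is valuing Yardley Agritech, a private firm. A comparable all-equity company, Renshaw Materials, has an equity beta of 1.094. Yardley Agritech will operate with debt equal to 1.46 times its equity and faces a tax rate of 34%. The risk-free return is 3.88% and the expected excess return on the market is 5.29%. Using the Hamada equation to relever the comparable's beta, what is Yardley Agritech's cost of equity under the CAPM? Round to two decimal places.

β_L = β_U × [1 + (1 − t)(D/E)] = 1.094 × [1 + (1 − 0.34) × 1.46]
    = 1.094 × [1 + 0.66 × 1.46] = 1.094 × 1.9636 = 2.1482
E(R) = R_f + β_L × MRP = 3.88% + 2.1482 × 5.29% = 15.24%

15.24%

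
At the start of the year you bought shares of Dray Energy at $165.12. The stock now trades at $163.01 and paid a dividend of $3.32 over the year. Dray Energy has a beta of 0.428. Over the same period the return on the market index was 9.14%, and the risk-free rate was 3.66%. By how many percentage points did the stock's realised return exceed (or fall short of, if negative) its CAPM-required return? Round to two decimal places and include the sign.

-5.27%

Realised HPR = (P1 + D1 − P0) / P0 = (163.01 + 3.32 − 165.12) / 165.12 = 1.21 / 165.12 = 0.7328%
MRP = 9.14% − 3.66% = 5.48%
CAPM required = R_f + β·MRP = 3.66% + 0.428 × 5.48% = 6.00544%
α = realised − required = 0.7328% − 6.00544% = -5.27%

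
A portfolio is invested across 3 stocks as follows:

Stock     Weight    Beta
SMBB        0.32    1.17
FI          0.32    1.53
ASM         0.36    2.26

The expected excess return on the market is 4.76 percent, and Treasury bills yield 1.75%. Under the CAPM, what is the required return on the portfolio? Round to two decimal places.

β_P = Σ w_i β_i = 0.32×1.17 + 0.32×1.53 + 0.36×2.26 = 1.6776
E(R_P) = R_f + β_P × MRP = 1.75% + 1.6776 × 4.76% = 9.74%

9.74%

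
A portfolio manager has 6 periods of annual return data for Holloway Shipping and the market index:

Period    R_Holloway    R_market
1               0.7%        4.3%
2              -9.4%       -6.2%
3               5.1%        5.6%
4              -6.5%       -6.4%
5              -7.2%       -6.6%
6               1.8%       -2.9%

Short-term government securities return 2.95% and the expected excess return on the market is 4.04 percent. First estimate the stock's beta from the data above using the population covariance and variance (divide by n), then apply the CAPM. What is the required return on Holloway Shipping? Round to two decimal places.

Mean R_i = (0.7 − 9.4 + 5.1 − 6.5 − 7.2 + 1.8) / 6 = -2.5833%
Mean R_m = (4.3 − 6.2 + 5.6 − 6.4 − 6.6 − 2.9) / 6 = -2.0333%
Σ(R_i − R̄_i)(R_m − R̄_m) = 142.2333  ⇒  Cov = 142.2333 / 6 = 23.7056
Σ(R_m − R̄_m)² = 156.4133  ⇒  Var(R_m) = 156.4133 / 6 = 26.0689
β = Cov / Var(R_m) = 23.7056 / 26.0689 = 0.9093
E(R) = R_f + β × MRP = 2.95% + 0.9093 × 4.04% = 6.62%

6.62%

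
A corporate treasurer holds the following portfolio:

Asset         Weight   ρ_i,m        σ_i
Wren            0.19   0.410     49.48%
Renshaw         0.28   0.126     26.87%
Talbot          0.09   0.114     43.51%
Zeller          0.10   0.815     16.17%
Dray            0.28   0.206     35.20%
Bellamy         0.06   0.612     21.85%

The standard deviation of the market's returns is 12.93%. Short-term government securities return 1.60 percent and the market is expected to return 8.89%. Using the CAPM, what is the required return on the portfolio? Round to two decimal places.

β_Wren = 0.410 × 49.48% / 12.93% = 1.5690
β_Renshaw = 0.126 × 26.87% / 12.93% = 0.2618
β_Talbot = 0.114 × 43.51% / 12.93% = 0.3836
β_Zeller = 0.815 × 16.17% / 12.93% = 1.0192
β_Dray = 0.206 × 35.20% / 12.93% = 0.5608
β_Bellamy = 0.612 × 21.85% / 12.93% = 1.0342
β_P = Σ w_i β_i = 0.19×1.5690 + 0.28×0.2618 + 0.09×0.3836 + 0.10×1.0192 + 0.28×0.5608 + 0.06×1.0342 = 0.7269
MRP = 8.89% − 1.60% = 7.29%
E(R_P) = R_f + β_P × MRP = 1.60% + 0.7269 × 7.29% = 6.90%

6.90%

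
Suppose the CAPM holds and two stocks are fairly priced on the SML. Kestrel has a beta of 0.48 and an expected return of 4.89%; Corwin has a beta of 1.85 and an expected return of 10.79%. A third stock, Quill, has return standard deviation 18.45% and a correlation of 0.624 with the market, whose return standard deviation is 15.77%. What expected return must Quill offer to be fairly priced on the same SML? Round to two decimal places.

MRP = (10.79% − 4.89%) / (1.85 − 0.48) = 4.3066%
R_f = 4.89% − 0.48 × 4.3066% = 2.8228%
β_Quill = ρ·σ_i/σ_m = 0.624 × 18.45 / 15.77 = 0.7300
E(R_Quill) = R_f + β × MRP = 2.8228% + 0.7300 × 4.3066% = 5.97%

5.97%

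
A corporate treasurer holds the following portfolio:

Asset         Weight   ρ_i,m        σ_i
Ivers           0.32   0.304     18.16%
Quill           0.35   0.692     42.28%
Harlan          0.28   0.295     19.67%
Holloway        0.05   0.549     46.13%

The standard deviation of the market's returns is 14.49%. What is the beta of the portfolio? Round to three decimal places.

β_Ivers = 0.304 × 18.16% / 14.49% = 0.3810
β_Quill = 0.692 × 42.28% / 14.49% = 2.0192
β_Harlan = 0.295 × 19.67% / 14.49% = 0.4005
β_Holloway = 0.549 × 46.13% / 14.49% = 1.7478
β_P = Σ w_i β_i = 0.32×0.3810 + 0.35×2.0192 + 0.28×0.4005 + 0.05×1.7478 = 1.0282

1.028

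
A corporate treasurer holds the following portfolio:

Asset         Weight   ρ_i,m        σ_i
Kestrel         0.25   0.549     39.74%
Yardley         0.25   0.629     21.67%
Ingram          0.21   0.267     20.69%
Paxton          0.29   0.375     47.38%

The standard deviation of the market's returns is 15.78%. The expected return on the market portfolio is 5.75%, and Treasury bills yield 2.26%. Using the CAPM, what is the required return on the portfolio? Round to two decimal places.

β_Kestrel = 0.549 × 39.74% / 15.78% = 1.3826
β_Yardley = 0.629 × 21.67% / 15.78% = 0.8638
β_Ingram = 0.267 × 20.69% / 15.78% = 0.3501
β_Paxton = 0.375 × 47.38% / 15.78% = 1.1260
β_P = Σ w_i β_i = 0.25×1.3826 + 0.25×0.8638 + 0.21×0.3501 + 0.29×1.1260 = 0.9617
MRP = 5.75% − 2.26% = 3.49%
E(R_P) = R_f + β_P × MRP = 2.26% + 0.9617 × 3.49% = 5.62%

5.62%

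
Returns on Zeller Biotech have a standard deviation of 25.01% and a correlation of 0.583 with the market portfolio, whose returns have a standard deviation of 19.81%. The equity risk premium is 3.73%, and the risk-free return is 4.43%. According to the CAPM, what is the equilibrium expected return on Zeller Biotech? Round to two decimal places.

β = ρ × σ_i / σ_m = 0.583 × 25.01% / 19.81% = 0.7360
E(R) = 4.43% + 0.7360 × 3.73% = 7.18%

7.18%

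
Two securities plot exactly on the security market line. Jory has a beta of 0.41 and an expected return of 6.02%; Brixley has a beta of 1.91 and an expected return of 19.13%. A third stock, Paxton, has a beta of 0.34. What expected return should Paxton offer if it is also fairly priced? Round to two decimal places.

MRP (SML slope) = (19.13% − 6.02%) / (1.91 − 0.41) = 13.11% / 1.50 = 8.7400%
R_f (intercept) = 6.02% − 0.41 × 8.7400% = 2.4366%
E(R_Paxton) = R_f + β × MRP = 2.4366% + 0.34 × 8.7400% = 5.41%

5.41%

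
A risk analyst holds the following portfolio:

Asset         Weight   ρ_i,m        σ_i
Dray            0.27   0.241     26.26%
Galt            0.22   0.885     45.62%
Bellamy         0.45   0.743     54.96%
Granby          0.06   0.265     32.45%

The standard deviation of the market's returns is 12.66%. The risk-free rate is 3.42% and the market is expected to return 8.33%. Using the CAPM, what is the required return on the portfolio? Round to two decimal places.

14.85%

β_Dray = 0.241 × 26.26% / 12.66% = 0.4999
β_Galt = 0.885 × 45.62% / 12.66% = 3.1891
β_Bellamy = 0.743 × 54.96% / 12.66% = 3.2255
β_Granby = 0.265 × 32.45% / 12.66% = 0.6792
β_P = Σ w_i β_i = 0.27×0.4999 + 0.22×3.1891 + 0.45×3.2255 + 0.06×0.6792 = 2.3288
MRP = 8.33% − 3.42% = 4.91%
E(R_P) = R_f + β_P × MRP = 3.42% + 2.3288 × 4.91% = 14.85%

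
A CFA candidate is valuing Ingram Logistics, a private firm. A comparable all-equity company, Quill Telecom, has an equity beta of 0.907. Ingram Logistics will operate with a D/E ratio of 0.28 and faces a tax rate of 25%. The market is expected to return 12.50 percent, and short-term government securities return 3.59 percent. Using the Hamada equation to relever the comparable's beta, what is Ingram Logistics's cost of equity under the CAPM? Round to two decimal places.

β_L = β_U × [1 + (1 − t)(D/E)] = 0.907 × [1 + (1 − 0.25) × 0.28]
    = 0.907 × [1 + 0.75 × 0.28] = 0.907 × 1.2100 = 1.0975
MRP = 12.50% − 3.59% = 8.91%
E(R) = R_f + β_L × MRP = 3.59% + 1.0975 × 8.91% = 13.37%

13.37%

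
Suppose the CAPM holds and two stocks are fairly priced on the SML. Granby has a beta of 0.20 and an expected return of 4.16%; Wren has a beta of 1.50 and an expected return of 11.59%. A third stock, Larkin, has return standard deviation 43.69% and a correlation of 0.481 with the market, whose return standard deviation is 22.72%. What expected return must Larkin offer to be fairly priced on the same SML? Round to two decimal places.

MRP = (11.59% − 4.16%) / (1.50 − 0.20) = 5.7154%
R_f = 4.16% − 0.20 × 5.7154% = 3.0169%
β_Larkin = ρ·σ_i/σ_m = 0.481 × 43.69 / 22.72 = 0.9250
E(R_Larkin) = R_f + β × MRP = 3.0169% + 0.9250 × 5.7154% = 8.30%

8.30%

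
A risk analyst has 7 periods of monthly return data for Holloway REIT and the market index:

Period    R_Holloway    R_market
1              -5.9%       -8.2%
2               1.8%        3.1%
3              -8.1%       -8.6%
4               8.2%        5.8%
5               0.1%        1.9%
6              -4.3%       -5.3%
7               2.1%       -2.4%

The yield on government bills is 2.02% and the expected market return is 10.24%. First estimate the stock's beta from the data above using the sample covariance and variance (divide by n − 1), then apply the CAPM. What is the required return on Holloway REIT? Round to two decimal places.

Mean R_i = (-5.9 + 1.8 − 8.1 + 8.2 + 0.1 − 4.3 + 2.1) / 7 = -0.8714%
Mean R_m = (-8.2 + 3.1 − 8.6 + 5.8 + 1.9 − 5.3 − 2.4) / 7 = -1.9571%
Σ(R_i − R̄_i)(R_m − R̄_m) = 177.1814  ⇒  Cov = 177.1814 / 6 = 29.5302
Σ(R_m − R̄_m)² = 195.0971  ⇒  Var(R_m) = 195.0971 / 6 = 32.5162
β = Cov / Var(R_m) = 29.5302 / 32.5162 = 0.9082
MRP = 10.24% − 2.02% = 8.22%
E(R) = R_f + β × MRP = 2.02% + 0.9082 × 8.22% = 9.49%

9.49%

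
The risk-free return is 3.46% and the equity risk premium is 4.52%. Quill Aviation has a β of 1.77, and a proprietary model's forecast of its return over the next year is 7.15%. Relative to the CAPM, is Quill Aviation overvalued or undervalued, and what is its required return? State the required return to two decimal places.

Required return = R_f + β·MRP = 3.46% + 1.77 × 4.52% = 11.46%
Forecast 7.15% < required 11.46% → the stock plots below the SML → overvalued.

Overvalued; required return 11.46%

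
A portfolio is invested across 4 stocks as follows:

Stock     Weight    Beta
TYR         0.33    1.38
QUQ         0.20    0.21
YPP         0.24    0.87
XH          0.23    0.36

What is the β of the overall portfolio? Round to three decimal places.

β_P = Σ w_i β_i = 0.33×1.38 + 0.20×0.21 + 0.24×0.87 + 0.23×0.36 = 0.7890

0.789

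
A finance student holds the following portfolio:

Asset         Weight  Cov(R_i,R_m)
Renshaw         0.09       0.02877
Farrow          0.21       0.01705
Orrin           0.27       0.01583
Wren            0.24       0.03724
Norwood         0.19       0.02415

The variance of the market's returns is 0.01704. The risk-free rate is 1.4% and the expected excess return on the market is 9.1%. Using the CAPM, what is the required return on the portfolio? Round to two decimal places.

β_Renshaw = 0.02877 / 0.01704 = 1.6884
β_Farrow = 0.01705 / 0.01704 = 1.0006
β_Orrin = 0.01583 / 0.01704 = 0.9290
β_Wren = 0.03724 / 0.01704 = 2.1854
β_Norwood = 0.02415 / 0.01704 = 1.4173
β_P = Σ w_i β_i = 0.09×1.6884 + 0.21×1.0006 + 0.27×0.9290 + 0.24×2.1854 + 0.19×1.4173 = 1.4067
E(R_P) = R_f + β_P × MRP = 1.4% + 1.4067 × 9.1% = 14.20%

14.20%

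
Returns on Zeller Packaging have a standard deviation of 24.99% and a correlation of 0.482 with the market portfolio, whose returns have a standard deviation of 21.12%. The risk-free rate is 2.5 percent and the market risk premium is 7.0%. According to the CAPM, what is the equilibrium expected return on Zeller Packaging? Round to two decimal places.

β = ρ × σ_i / σ_m = 0.482 × 24.99% / 21.12% = 0.5703
E(R) = 2.5% + 0.5703 × 7.0% = 6.49%

6.49%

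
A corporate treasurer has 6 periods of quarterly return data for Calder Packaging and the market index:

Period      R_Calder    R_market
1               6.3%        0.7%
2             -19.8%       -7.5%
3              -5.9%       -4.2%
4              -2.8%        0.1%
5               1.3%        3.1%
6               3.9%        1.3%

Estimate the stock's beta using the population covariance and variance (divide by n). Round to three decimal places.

Mean R_i = (6.3 − 19.8 − 5.9 − 2.8 + 1.3 + 3.9) / 6 = -2.8333%
Mean R_m = (0.7 − 7.5 − 4.2 + 0.1 + 3.1 + 1.3) / 6 = -1.0833%
Σ(R_i − R̄_i)(R_m − R̄_m) = 168.0933  ⇒  Cov = 168.0933 / 6 = 28.0156
Σ(R_m − R̄_m)² = 78.6483  ⇒  Var(R_m) = 78.6483 / 6 = 13.1081
β = Cov / Var(R_m) = 28.0156 / 13.1081 = 2.1373

2.137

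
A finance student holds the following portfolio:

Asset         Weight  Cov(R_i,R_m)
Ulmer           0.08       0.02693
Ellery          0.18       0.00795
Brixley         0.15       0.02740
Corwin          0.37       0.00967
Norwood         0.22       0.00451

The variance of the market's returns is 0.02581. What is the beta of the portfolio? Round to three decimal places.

β_Ulmer = 0.02693 / 0.02581 = 1.0434
β_Ellery = 0.00795 / 0.02581 = 0.3080
β_Brixley = 0.02740 / 0.02581 = 1.0616
β_Corwin = 0.00967 / 0.02581 = 0.3747
β_Norwood = 0.00451 / 0.02581 = 0.1747
β_P = Σ w_i β_i = 0.08×1.0434 + 0.18×0.3080 + 0.15×1.0616 + 0.37×0.3747 + 0.22×0.1747 = 0.4752

0.475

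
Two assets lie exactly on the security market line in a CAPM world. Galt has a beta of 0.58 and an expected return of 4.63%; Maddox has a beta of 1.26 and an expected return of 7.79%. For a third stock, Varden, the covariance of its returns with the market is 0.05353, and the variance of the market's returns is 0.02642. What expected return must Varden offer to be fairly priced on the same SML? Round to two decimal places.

11.35%

MRP = (7.79% − 4.63%) / (1.26 − 0.58) = 4.6471%
R_f = 4.63% − 0.58 × 4.6471% = 1.9347%
β_Varden = Cov / Var(R_m) = 0.05353 / 0.02642 = 2.0261
E(R_Varden) = R_f + β × MRP = 1.9347% + 2.0261 × 4.6471% = 11.35%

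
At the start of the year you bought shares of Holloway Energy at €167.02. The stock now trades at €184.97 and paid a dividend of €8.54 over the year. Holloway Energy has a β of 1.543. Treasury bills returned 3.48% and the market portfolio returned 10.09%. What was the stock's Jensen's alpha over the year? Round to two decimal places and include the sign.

+2.18%

Realised HPR = (P1 + D1 − P0) / P0 = (184.97 + 8.54 − 167.02) / 167.02 = 26.49 / 167.02 = 15.8604%
MRP = 10.09% − 3.48% = 6.61%
CAPM required = R_f + β·MRP = 3.48% + 1.543 × 6.61% = 13.67923%
α = realised − required = 15.8604% − 13.67923% = +2.18%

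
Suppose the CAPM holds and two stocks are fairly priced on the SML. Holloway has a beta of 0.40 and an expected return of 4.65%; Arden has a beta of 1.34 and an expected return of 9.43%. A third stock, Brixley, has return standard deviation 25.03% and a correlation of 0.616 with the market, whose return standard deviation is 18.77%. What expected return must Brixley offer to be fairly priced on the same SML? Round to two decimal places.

6.79%

MRP = (9.43% − 4.65%) / (1.34 − 0.40) = 5.0851%
R_f = 4.65% − 0.40 × 5.0851% = 2.6160%
β_Brixley = ρ·σ_i/σ_m = 0.616 × 25.03 / 18.77 = 0.8214
E(R_Brixley) = R_f + β × MRP = 2.6160% + 0.8214 × 5.0851% = 6.79%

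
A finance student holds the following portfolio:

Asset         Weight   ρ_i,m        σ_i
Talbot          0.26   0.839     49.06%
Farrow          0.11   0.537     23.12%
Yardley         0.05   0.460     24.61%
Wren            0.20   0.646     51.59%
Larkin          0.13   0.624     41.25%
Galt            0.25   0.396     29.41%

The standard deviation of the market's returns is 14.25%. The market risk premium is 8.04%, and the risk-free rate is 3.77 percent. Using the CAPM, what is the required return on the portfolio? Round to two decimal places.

β_Talbot = 0.839 × 49.06% / 14.25% = 2.8885
β_Farrow = 0.537 × 23.12% / 14.25% = 0.8713
β_Yardley = 0.460 × 24.61% / 14.25% = 0.7944
β_Wren = 0.646 × 51.59% / 14.25% = 2.3387
β_Larkin = 0.624 × 41.25% / 14.25% = 1.8063
β_Galt = 0.396 × 29.41% / 14.25% = 0.8173
β_P = Σ w_i β_i = 0.26×2.8885 + 0.11×0.8713 + 0.05×0.7944 + 0.20×2.3387 + 0.13×1.8063 + 0.25×0.8173 = 1.7935
E(R_P) = R_f + β_P × MRP = 3.77% + 1.7935 × 8.04% = 18.19%

18.19%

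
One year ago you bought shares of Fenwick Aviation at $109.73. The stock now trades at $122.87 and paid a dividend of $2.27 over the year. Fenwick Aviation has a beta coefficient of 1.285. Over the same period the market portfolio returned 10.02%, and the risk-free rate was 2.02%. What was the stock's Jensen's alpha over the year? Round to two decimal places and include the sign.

+1.74%

Realised HPR = (P1 + D1 − P0) / P0 = (122.87 + 2.27 − 109.73) / 109.73 = 15.41 / 109.73 = 14.0436%
MRP = 10.02% − 2.02% = 8.00%
CAPM required = R_f + β·MRP = 2.02% + 1.285 × 8.00% = 12.30000%
α = realised − required = 14.0436% − 12.30000% = +1.74%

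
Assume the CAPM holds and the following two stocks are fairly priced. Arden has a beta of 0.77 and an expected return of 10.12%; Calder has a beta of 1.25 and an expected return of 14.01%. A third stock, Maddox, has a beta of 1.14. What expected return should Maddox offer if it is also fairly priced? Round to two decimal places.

13.12%

MRP (SML slope) = (14.01% − 10.12%) / (1.25 − 0.77) = 3.89% / 0.48 = 8.1042%
R_f (intercept) = 10.12% − 0.77 × 8.1042% = 3.8798%
E(R_Maddox) = R_f + β × MRP = 3.8798% + 1.14 × 8.1042% = 13.12%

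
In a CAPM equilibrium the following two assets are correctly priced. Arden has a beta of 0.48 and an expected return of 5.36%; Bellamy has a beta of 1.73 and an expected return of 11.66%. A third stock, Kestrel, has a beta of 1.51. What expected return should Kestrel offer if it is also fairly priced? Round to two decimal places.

MRP (SML slope) = (11.66% − 5.36%) / (1.73 − 0.48) = 6.30% / 1.25 = 5.0400%
R_f (intercept) = 5.36% − 0.48 × 5.0400% = 2.9408%
E(R_Kestrel) = R_f + β × MRP = 2.9408% + 1.51 × 5.0400% = 10.55%

10.55%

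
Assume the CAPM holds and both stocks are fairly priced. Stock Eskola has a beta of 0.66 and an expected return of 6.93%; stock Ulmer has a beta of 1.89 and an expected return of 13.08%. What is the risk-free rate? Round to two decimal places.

3.63%

Both satisfy E(R) = R_f + β·MRP, so the slope of the SML is
MRP = (13.08% − 6.93%) / (1.89 − 0.66) = 6.15% / 1.23 = 5.0000%
R_f = E(R_Eskola) − β_Eskola·MRP = 6.93% − 0.66 × 5.0000% = 3.6300%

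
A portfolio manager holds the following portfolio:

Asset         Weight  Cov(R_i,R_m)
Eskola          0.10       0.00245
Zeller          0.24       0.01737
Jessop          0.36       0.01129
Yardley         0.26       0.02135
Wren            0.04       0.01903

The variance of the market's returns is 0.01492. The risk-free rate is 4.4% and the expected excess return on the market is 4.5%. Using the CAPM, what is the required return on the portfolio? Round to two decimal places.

8.86%

β_Eskola = 0.00245 / 0.01492 = 0.1642
β_Zeller = 0.01737 / 0.01492 = 1.1642
β_Jessop = 0.01129 / 0.01492 = 0.7567
β_Yardley = 0.02135 / 0.01492 = 1.4310
β_Wren = 0.01903 / 0.01492 = 1.2755
β_P = Σ w_i β_i = 0.10×0.1642 + 0.24×1.1642 + 0.36×0.7567 + 0.26×1.4310 + 0.04×1.2755 = 0.9913
E(R_P) = R_f + β_P × MRP = 4.4% + 0.9913 × 4.5% = 8.86%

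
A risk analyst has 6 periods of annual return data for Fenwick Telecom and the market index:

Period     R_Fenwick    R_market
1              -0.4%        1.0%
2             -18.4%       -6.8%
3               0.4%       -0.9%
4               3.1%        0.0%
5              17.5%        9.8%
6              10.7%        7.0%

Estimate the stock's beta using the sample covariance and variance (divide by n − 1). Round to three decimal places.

Mean R_i = (-0.4 − 18.4 + 0.4 + 3.1 + 17.5 + 10.7) / 6 = 2.1500%
Mean R_m = (1.0 − 6.8 − 0.9 + 0.0 + 9.8 + 7.0) / 6 = 1.6833%
Σ(R_i − R̄_i)(R_m − R̄_m) = 349.0450  ⇒  Cov = 349.0450 / 5 = 69.8090
Σ(R_m − R̄_m)² = 176.0883  ⇒  Var(R_m) = 176.0883 / 5 = 35.2177
β = Cov / Var(R_m) = 69.8090 / 35.2177 = 1.9822

1.982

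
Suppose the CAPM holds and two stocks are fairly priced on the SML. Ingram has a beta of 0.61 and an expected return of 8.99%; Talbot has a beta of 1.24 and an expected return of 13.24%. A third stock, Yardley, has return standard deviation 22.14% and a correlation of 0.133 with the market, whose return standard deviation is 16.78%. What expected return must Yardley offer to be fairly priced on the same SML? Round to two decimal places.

6.06%

MRP = (13.24% − 8.99%) / (1.24 − 0.61) = 6.7460%
R_f = 8.99% − 0.61 × 6.7460% = 4.8749%
β_Yardley = ρ·σ_i/σ_m = 0.133 × 22.14 / 16.78 = 0.1755
E(R_Yardley) = R_f + β × MRP = 4.8749% + 0.1755 × 6.7460% = 6.06%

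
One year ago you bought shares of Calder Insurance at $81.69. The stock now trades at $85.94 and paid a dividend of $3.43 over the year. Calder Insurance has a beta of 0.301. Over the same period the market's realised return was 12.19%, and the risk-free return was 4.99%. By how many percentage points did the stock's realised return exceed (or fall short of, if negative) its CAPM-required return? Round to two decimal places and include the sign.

Realised HPR = (P1 + D1 − P0) / P0 = (85.94 + 3.43 − 81.69) / 81.69 = 7.68 / 81.69 = 9.4014%
MRP = 12.19% − 4.99% = 7.20%
CAPM required = R_f + β·MRP = 4.99% + 0.301 × 7.20% = 7.15720%
α = realised − required = 9.4014% − 7.15720% = +2.24%

+2.24%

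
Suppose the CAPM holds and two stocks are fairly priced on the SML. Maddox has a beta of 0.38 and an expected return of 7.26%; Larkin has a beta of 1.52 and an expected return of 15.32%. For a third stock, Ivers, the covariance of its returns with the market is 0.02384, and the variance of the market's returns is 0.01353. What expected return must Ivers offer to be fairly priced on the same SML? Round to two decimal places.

17.03%

MRP = (15.32% − 7.26%) / (1.52 − 0.38) = 7.0702%
R_f = 7.26% − 0.38 × 7.0702% = 4.5733%
β_Ivers = Cov / Var(R_m) = 0.02384 / 0.01353 = 1.7620
E(R_Ivers) = R_f + β × MRP = 4.5733% + 1.7620 × 7.0702% = 17.03%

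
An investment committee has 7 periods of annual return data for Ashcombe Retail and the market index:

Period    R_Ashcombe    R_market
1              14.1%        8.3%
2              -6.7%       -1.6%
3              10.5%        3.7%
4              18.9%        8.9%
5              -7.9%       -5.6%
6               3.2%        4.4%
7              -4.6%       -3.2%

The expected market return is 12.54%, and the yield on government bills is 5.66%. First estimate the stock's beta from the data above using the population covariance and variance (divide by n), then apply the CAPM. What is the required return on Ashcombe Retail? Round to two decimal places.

Mean R_i = (14.1 − 6.7 + 10.5 + 18.9 − 7.9 + 3.2 − 4.6) / 7 = 3.9286%
Mean R_m = (8.3 − 1.6 + 3.7 + 8.9 − 5.6 + 4.4 − 3.2) / 7 = 2.1286%
Σ(R_i − R̄_i)(R_m − R̄_m) = 349.3143  ⇒  Cov = 349.3143 / 7 = 49.9020
Σ(R_m − R̄_m)² = 193.5943  ⇒  Var(R_m) = 193.5943 / 7 = 27.6563
β = Cov / Var(R_m) = 49.9020 / 27.6563 = 1.8044
MRP = 12.54% − 5.66% = 6.88%
E(R) = R_f + β × MRP = 5.66% + 1.8044 × 6.88% = 18.07%

18.07%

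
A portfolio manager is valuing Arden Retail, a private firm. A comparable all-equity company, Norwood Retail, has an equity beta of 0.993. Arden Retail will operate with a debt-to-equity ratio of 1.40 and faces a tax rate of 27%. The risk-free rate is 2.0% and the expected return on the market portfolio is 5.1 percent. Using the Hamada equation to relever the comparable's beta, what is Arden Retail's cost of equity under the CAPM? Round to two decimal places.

β_L = β_U × [1 + (1 − t)(D/E)] = 0.993 × [1 + (1 − 0.27) × 1.40]
    = 0.993 × [1 + 0.73 × 1.40] = 0.993 × 2.0220 = 2.0078
MRP = 5.1% − 2.0% = 3.10%
E(R) = R_f + β_L × MRP = 2.0% + 2.0078 × 3.1% = 8.22%

8.22%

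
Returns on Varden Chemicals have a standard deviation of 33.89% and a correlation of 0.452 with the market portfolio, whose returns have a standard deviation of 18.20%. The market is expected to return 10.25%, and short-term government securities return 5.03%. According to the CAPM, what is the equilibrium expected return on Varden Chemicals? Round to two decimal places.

9.42%

β = ρ × σ_i / σ_m = 0.452 × 33.89% / 18.20% = 0.8417
MRP = 10.25% − 5.03% = 5.22%
E(R) = 5.03% + 0.8417 × 5.22% = 9.42%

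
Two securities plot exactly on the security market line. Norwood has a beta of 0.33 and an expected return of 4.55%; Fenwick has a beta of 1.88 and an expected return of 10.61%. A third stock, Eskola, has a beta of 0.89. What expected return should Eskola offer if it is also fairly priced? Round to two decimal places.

MRP (SML slope) = (10.61% − 4.55%) / (1.88 − 0.33) = 6.06% / 1.55 = 3.9097%
R_f (intercept) = 4.55% − 0.33 × 3.9097% = 3.2598%
E(R_Eskola) = R_f + β × MRP = 3.2598% + 0.89 × 3.9097% = 6.74%

6.74%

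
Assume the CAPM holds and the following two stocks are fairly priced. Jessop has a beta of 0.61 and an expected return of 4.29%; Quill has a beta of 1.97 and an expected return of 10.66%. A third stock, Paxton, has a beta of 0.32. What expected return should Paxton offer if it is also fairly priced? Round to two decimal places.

MRP (SML slope) = (10.66% − 4.29%) / (1.97 − 0.61) = 6.37% / 1.36 = 4.6838%
R_f (intercept) = 4.29% − 0.61 × 4.6838% = 1.4329%
E(R_Paxton) = R_f + β × MRP = 1.4329% + 0.32 × 4.6838% = 2.93%

2.93%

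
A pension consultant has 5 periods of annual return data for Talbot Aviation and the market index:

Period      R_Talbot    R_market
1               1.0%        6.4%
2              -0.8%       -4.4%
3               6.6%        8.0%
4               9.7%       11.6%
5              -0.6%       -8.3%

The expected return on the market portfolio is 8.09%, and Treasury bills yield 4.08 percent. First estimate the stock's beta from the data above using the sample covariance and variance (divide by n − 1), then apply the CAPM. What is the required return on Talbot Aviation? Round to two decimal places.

Mean R_i = (1.0 − 0.8 + 6.6 + 9.7 − 0.6) / 5 = 3.1800%
Mean R_m = (6.4 − 4.4 + 8.0 + 11.6 − 8.3) / 5 = 2.6600%
Σ(R_i − R̄_i)(R_m − R̄_m) = 137.9260  ⇒  Cov = 137.9260 / 4 = 34.4815
Σ(R_m − R̄_m)² = 292.3920  ⇒  Var(R_m) = 292.3920 / 4 = 73.0980
β = Cov / Var(R_m) = 34.4815 / 73.0980 = 0.4717
MRP = 8.09% − 4.08% = 4.01%
E(R) = R_f + β × MRP = 4.08% + 0.4717 × 4.01% = 5.97%

5.97%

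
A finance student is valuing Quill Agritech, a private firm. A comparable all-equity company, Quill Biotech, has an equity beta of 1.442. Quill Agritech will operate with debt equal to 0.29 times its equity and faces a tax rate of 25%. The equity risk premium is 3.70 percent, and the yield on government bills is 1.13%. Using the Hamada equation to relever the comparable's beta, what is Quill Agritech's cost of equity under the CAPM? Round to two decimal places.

β_L = β_U × [1 + (1 − t)(D/E)] = 1.442 × [1 + (1 − 0.25) × 0.29]
    = 1.442 × [1 + 0.75 × 0.29] = 1.442 × 1.2175 = 1.7556
E(R) = R_f + β_L × MRP = 1.13% + 1.7556 × 3.70% = 7.63%

7.63%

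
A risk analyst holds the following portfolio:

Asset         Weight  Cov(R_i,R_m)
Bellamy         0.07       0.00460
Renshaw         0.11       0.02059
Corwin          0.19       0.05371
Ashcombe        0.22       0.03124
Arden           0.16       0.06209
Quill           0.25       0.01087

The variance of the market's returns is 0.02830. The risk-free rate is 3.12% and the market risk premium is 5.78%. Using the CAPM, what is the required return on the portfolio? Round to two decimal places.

9.72%

β_Bellamy = 0.00460 / 0.02830 = 0.1625
β_Renshaw = 0.02059 / 0.02830 = 0.7276
β_Corwin = 0.05371 / 0.02830 = 1.8979
β_Ashcombe = 0.03124 / 0.02830 = 1.1039
β_Arden = 0.06209 / 0.02830 = 2.1940
β_Quill = 0.01087 / 0.02830 = 0.3841
β_P = Σ w_i β_i = 0.07×0.1625 + 0.11×0.7276 + 0.19×1.8979 + 0.22×1.1039 + 0.16×2.1940 + 0.25×0.3841 = 1.1419
E(R_P) = R_f + β_P × MRP = 3.12% + 1.1419 × 5.78% = 9.72%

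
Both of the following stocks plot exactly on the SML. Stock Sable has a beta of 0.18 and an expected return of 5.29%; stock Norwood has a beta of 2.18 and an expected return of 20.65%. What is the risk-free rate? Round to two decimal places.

Both satisfy E(R) = R_f + β·MRP, so the slope of the SML is
MRP = (20.65% − 5.29%) / (2.18 − 0.18) = 15.36% / 2.00 = 7.6800%
R_f = E(R_Sable) − β_Sable·MRP = 5.29% − 0.18 × 7.6800% = 3.9076%

3.91%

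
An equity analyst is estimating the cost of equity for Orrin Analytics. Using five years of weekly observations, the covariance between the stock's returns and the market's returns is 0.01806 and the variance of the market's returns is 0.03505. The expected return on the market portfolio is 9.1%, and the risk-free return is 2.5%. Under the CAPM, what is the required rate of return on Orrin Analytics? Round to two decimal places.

β = Cov(R_i, R_m) / Var(R_m) = 0.01806 / 0.03505 = 0.5153
MRP = 9.1% − 2.5% = 6.60%
E(R) = R_f + β × MRP = 2.5% + 0.5153 × 6.6% = 5.90%

5.90%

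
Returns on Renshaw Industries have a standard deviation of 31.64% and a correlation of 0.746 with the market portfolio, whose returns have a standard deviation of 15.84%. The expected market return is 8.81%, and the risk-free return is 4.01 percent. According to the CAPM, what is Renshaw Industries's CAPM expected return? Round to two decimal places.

β = ρ × σ_i / σ_m = 0.746 × 31.64% / 15.84% = 1.4901
MRP = 8.81% − 4.01% = 4.80%
E(R) = 4.01% + 1.4901 × 4.80% = 11.16%

11.16%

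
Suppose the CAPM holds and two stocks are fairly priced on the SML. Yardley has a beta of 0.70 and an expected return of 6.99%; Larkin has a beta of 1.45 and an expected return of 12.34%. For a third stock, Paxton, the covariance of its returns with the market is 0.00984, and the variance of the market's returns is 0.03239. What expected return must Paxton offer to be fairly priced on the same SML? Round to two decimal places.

4.16%

MRP = (12.34% − 6.99%) / (1.45 − 0.70) = 7.1333%
R_f = 6.99% − 0.70 × 7.1333% = 1.9967%
β_Paxton = Cov / Var(R_m) = 0.00984 / 0.03239 = 0.3038
E(R_Paxton) = R_f + β × MRP = 1.9967% + 0.3038 × 7.1333% = 4.16%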